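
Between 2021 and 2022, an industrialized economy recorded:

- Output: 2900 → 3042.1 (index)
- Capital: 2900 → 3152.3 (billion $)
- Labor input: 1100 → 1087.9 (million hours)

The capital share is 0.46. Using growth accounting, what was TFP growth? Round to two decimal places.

TFP grew 1.49%.

Output growth = (3042.1 − 2900) / 2900 = 4.9%.
Capital growth = (3152.3 − 2900) / 2900 = 8.7%.
Labor input growth = (1087.9 − 1100) / 1100 = -1.1%.
Labor's share = 1 − 0.46 = 0.54.
Capital: 0.46 × 8.7 = 4.002 pp.
Labor input: 0.54 × (-1.1) = -0.594 pp.
TFP growth = 4.9 − 3.408 = 1.492%.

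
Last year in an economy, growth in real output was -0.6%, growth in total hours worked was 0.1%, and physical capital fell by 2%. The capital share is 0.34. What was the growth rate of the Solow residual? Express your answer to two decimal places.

0.01%

Labor's share = 1 − 0.34 = 0.66.
Physical capital: 0.34 × (-2) = -0.68 pp.
Total hours worked: 0.66 × 0.1 = 0.066 pp.
TFP growth = -0.6 + 0.614 = 0.014%.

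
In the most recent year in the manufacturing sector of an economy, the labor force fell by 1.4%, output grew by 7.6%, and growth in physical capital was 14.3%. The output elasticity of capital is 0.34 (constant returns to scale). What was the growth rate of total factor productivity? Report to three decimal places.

Total factor productivity grew 3.662%.

Labor's share = 1 − 0.34 = 0.66.
Physical capital: 0.34 × 14.3 = 4.862 pp.
The labor force: 0.66 × (-1.4) = -0.924 pp.
TFP growth = 7.6 − 3.938 = 3.662%.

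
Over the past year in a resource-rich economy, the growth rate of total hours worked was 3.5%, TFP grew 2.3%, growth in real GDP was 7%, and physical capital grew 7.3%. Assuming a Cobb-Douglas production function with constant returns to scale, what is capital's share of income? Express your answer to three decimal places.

gY = gA + α·gK + (1−α)·gL, so gY − gA − gL = α(gK − gL).
7 − 2.3 − 3.5 = α × (7.3 − 3.5).
1.2 = 3.8 α, so α = 0.31579.

0.316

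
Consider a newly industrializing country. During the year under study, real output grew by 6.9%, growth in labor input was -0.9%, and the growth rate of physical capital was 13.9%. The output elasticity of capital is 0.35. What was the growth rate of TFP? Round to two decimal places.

2.62%

Labor's share = 1 − 0.35 = 0.65.
Physical capital: 0.35 × 13.9 = 4.865 pp.
Labor input: 0.65 × (-0.9) = -0.585 pp.
TFP growth = 6.9 − 4.28 = 2.62%.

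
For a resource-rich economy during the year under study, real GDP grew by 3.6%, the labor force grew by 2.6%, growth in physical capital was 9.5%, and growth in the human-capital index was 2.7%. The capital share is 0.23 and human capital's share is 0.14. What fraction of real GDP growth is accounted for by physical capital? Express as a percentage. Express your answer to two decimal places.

Physical capital contributed 0.23 × 9.5 = 2.185 pp.
Share of growth = 2.185 / 3.6 × 100 = 60.6944%.

60.69%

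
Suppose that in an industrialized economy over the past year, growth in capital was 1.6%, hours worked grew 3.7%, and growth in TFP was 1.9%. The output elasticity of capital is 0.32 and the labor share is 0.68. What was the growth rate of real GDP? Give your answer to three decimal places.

Labor's share = 1 − 0.32 = 0.68.
Capital: 0.32 × 1.6 = 0.512 pp.
Hours worked: 0.68 × 3.7 = 2.516 pp.
Output growth = 1.9 + 3.028 = 4.928%.

Real GDP growth was 4.928%.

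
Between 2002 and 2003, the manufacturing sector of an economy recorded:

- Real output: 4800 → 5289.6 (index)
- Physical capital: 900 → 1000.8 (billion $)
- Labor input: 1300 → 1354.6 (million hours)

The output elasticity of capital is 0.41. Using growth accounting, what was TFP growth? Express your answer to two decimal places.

3.13%

Real output growth = (5289.6 − 4800) / 4800 = 10.2%.
Physical capital growth = (1000.8 − 900) / 900 = 11.2%.
Labor input growth = (1354.6 − 1300) / 1300 = 4.2%.
Labor's share = 1 − 0.41 = 0.59.
Physical capital: 0.41 × 11.2 = 4.592 pp.
Labor input: 0.59 × 4.2 = 2.478 pp.
TFP growth = 10.2 − 7.07 = 3.13%.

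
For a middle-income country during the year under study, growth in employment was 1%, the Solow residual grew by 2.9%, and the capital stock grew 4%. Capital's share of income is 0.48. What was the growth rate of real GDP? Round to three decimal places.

Labor's share = 1 − 0.48 = 0.52.
The capital stock: 0.48 × 4 = 1.92 pp.
Employment: 0.52 × 1 = 0.52 pp.
Output growth = 2.9 + 2.44 = 5.34%.

Real GDP grew 5.340%.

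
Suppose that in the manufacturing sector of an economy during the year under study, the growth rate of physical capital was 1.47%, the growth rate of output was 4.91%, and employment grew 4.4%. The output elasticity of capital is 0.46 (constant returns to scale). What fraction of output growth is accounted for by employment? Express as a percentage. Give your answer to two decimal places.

Employment accounted for 48.39% of growth.

Labor's share = 1 − 0.46 = 0.54.
Employment contributed 0.54 × 4.4 = 2.376 pp.
Share of growth = 2.376 / 4.91 × 100 = 48.391%.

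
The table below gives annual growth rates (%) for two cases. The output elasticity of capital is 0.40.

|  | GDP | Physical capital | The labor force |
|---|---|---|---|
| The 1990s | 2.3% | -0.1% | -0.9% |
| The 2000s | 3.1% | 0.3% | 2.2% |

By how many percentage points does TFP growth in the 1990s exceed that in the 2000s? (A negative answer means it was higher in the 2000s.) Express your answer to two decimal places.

Labor's share = 1 − 0.4 = 0.6.
The 1990s: TFP = 2.3 + 0.04 + 0.54 = 2.88%.
The 2000s: TFP = 3.1 − 0.12 − 1.32 = 1.66%.
Difference = 2.88 − (1.66) = 1.22 pp.

1.22 percentage points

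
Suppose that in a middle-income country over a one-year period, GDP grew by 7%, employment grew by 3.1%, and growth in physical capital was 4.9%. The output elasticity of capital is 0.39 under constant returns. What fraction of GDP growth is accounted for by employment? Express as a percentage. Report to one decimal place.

Labor's share = 1 − 0.39 = 0.61.
Employment contributed 0.61 × 3.1 = 1.891 pp.
Share of growth = 1.891 / 7 × 100 = 27.014%.

27.0%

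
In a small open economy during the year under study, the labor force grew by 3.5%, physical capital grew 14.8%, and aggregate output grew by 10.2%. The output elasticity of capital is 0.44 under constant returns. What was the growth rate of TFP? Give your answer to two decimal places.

Labor's share = 1 − 0.44 = 0.56.
Physical capital: 0.44 × 14.8 = 6.512 pp.
The labor force: 0.56 × 3.5 = 1.96 pp.
TFP growth = 10.2 − 8.472 = 1.728%.

1.73%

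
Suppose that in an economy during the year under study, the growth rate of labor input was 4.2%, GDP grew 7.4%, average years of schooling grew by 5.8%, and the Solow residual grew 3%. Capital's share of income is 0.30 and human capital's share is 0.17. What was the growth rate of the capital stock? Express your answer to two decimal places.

Labor's share = 1 − 0.3 − 0.17 = 0.53.
gY = gA + 0.17×5.8 + 0.53×4.2 + 0.3×g.
0.3×g = 7.4 − 3 − 3.212 = 1.188.
g = 1.188 / 0.3 = 3.96%.

3.96%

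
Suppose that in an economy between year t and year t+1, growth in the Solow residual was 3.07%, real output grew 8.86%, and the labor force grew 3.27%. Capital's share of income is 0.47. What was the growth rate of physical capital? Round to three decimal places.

Labor's share = 1 − 0.47 = 0.53.
gY = gA + 0.53×3.27 + 0.47×g.
0.47×g = 8.86 − 3.07 − 1.7331 = 4.0569.
g = 4.0569 / 0.47 = 8.6317%.

Physical capital growth was 8.632%.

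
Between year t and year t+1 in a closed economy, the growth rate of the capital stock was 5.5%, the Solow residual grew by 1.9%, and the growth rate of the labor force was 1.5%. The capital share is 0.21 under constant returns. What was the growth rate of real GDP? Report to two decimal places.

Real GDP growth was 4.24%.

Labor's share = 1 − 0.21 = 0.79.
The capital stock: 0.21 × 5.5 = 1.155 pp.
The labor force: 0.79 × 1.5 = 1.185 pp.
Output growth = 1.9 + 2.34 = 4.24%.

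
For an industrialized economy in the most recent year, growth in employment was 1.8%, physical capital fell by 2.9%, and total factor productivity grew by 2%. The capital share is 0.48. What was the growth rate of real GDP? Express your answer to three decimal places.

Labor's share = 1 − 0.48 = 0.52.
Physical capital: 0.48 × (-2.9) = -1.392 pp.
Employment: 0.52 × 1.8 = 0.936 pp.
Output growth = 2 + (-0.456) = 1.544%.

Real GDP growth was 1.544%.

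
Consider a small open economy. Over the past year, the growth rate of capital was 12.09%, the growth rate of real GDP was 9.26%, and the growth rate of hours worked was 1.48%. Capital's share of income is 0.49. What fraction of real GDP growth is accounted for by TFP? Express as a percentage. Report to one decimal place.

TFP accounted for 27.9% of growth.

Labor's share = 1 − 0.49 = 0.51.
Capital: 0.49 × 12.09 = 5.9241 pp.
Hours worked: 0.51 × 1.48 = 0.7548 pp.
TFP growth = 9.26 − 6.6789 = 2.5811%.
TFP share of growth = 2.5811 / 9.26 × 100 = 27.874%.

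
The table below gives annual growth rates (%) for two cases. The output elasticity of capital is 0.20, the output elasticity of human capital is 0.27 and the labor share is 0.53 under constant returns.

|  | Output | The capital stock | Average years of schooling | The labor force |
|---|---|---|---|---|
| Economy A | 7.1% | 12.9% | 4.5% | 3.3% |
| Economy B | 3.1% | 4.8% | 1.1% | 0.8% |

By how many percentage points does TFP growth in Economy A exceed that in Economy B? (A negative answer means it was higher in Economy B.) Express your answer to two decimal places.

Labor's share = 1 − 0.2 − 0.27 = 0.53.
Economy A: TFP = 7.1 − 2.58 − 1.215 − 1.749 = 1.556%.
Economy B: TFP = 3.1 − 0.96 − 0.297 − 0.424 = 1.419%.
Difference = 1.556 − (1.419) = 0.137 pp.

0.14 percentage points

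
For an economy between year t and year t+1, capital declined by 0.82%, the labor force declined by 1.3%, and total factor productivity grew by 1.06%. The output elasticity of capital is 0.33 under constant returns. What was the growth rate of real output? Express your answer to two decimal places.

Labor's share = 1 − 0.33 = 0.67.
Capital: 0.33 × (-0.82) = -0.2706 pp.
The labor force: 0.67 × (-1.3) = -0.871 pp.
Output growth = 1.06 + (-1.1416) = -0.0816%.

-0.08%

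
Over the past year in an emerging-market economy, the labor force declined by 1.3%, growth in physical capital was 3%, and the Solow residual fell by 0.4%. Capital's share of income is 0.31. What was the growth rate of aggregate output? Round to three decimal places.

Labor's share = 1 − 0.31 = 0.69.
Physical capital: 0.31 × 3 = 0.93 pp.
The labor force: 0.69 × (-1.3) = -0.897 pp.
Output growth = -0.4 + 0.033 = -0.367%.

-0.367%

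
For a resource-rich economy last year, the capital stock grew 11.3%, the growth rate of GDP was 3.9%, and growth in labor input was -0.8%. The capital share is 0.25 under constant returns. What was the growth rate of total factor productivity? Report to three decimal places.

Labor's share = 1 − 0.25 = 0.75.
The capital stock: 0.25 × 11.3 = 2.825 pp.
Labor input: 0.75 × (-0.8) = -0.6 pp.
TFP growth = 3.9 − 2.225 = 1.675%.

Total factor productivity grew 1.675%.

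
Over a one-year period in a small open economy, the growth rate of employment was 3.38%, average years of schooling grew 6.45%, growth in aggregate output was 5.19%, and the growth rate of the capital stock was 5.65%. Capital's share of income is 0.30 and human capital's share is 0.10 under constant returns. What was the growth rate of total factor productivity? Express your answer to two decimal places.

Labor's share = 1 − 0.3 − 0.1 = 0.6.
The capital stock: 0.3 × 5.65 = 1.695 pp.
Average years of schooling: 0.1 × 6.45 = 0.645 pp.
Employment: 0.6 × 3.38 = 2.028 pp.
TFP growth = 5.19 − 4.368 = 0.822%.

Total factor productivity growth was 0.82%.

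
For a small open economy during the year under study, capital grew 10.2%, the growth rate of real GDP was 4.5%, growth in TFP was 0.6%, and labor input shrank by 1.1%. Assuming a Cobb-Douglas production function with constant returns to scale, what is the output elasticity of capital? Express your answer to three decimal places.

α = 0.442

gY = gA + α·gK + (1−α)·gL, so gY − gA − gL = α(gK − gL).
4.5 − 0.6 + 1.1 = α × (10.2 − (-1.1)).
5 = 11.3 α, so α = 0.44248.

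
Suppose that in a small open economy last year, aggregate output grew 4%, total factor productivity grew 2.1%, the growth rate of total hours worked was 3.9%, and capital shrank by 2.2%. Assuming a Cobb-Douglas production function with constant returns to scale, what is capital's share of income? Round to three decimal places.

α = 0.328

gY = gA + α·gK + (1−α)·gL, so gY − gA − gL = α(gK − gL).
4 − 2.1 − 3.9 = α × (-2.2 − 3.9).
-2 = -6.1 α, so α = 0.32787.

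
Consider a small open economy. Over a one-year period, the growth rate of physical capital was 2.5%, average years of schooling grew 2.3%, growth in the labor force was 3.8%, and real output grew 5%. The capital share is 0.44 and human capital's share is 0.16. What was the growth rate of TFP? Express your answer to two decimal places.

2.01%

Labor's share = 1 − 0.44 − 0.16 = 0.4.
Physical capital: 0.44 × 2.5 = 1.1 pp.
Average years of schooling: 0.16 × 2.3 = 0.368 pp.
The labor force: 0.4 × 3.8 = 1.52 pp.
TFP growth = 5 − 2.988 = 2.012%.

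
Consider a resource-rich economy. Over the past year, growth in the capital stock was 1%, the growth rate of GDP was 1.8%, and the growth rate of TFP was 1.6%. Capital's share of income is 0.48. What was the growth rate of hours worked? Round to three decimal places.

-0.538%

Labor's share = 1 − 0.48 = 0.52.
gY = gA + 0.48×1 + 0.52×g.
0.52×g = 1.8 − 1.6 − 0.48 = -0.28.
g = -0.28 / 0.52 = -0.53846%.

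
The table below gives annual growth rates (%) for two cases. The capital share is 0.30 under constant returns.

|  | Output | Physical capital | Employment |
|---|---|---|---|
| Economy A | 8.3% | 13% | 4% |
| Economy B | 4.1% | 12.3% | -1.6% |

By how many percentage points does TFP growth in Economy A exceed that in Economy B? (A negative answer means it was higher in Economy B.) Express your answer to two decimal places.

Labor's share = 1 − 0.3 = 0.7.
Economy A: TFP = 8.3 − 3.9 − 2.8 = 1.6%.
Economy B: TFP = 4.1 − 3.69 + 1.12 = 1.53%.
Difference = 1.6 − (1.53) = 0.07 pp.

0.07 percentage points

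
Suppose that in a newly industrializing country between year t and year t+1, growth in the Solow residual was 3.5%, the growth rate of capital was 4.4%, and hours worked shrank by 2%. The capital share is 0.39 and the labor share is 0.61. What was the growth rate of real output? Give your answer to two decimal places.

Labor's share = 1 − 0.39 = 0.61.
Capital: 0.39 × 4.4 = 1.716 pp.
Hours worked: 0.61 × (-2) = -1.22 pp.
Output growth = 3.5 + 0.496 = 3.996%.

Real output growth was 4.00%.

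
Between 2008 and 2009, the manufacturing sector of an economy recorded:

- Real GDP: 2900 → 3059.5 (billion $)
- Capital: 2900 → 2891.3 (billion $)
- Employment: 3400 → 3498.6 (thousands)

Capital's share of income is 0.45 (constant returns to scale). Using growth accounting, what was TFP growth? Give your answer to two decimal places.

4.04%

Real GDP growth = (3059.5 − 2900) / 2900 = 5.5%.
Capital growth = (2891.3 − 2900) / 2900 = -0.3%.
Employment growth = (3498.6 − 3400) / 3400 = 2.9%.
Labor's share = 1 − 0.45 = 0.55.
Capital: 0.45 × (-0.3) = -0.135 pp.
Employment: 0.55 × 2.9 = 1.595 pp.
TFP growth = 5.5 − 1.46 = 4.04%.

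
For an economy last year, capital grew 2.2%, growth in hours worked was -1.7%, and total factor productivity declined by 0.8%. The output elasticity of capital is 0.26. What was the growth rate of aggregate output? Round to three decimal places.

Labor's share = 1 − 0.26 = 0.74.
Capital: 0.26 × 2.2 = 0.572 pp.
Hours worked: 0.74 × (-1.7) = -1.258 pp.
Output growth = -0.8 + (-0.686) = -1.486%.

-1.486%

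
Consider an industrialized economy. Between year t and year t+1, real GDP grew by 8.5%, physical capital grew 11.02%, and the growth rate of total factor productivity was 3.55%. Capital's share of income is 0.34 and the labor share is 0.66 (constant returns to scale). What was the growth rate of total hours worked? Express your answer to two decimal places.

Labor's share = 1 − 0.34 = 0.66.
gY = gA + 0.34×11.02 + 0.66×g.
0.66×g = 8.5 − 3.55 − 3.7468 = 1.2032.
g = 1.2032 / 0.66 = 1.823%.

Total hours worked growth was 1.82%.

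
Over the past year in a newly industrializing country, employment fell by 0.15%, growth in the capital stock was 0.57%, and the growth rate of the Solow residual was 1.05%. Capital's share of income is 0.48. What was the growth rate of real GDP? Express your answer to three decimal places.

1.246%

Labor's share = 1 − 0.48 = 0.52.
The capital stock: 0.48 × 0.57 = 0.2736 pp.
Employment: 0.52 × (-0.15) = -0.078 pp.
Output growth = 1.05 + 0.1956 = 1.2456%.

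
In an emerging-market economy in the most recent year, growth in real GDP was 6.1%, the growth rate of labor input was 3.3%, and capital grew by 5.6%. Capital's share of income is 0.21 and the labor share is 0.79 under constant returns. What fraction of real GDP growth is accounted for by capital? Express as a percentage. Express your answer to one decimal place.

19.3%

Capital contributed 0.21 × 5.6 = 1.176 pp.
Share of growth = 1.176 / 6.1 × 100 = 19.279%.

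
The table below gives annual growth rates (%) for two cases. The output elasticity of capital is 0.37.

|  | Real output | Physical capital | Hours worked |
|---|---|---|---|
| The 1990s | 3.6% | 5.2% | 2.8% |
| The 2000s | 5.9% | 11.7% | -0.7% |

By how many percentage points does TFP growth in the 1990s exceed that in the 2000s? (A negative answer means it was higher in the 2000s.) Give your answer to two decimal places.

Labor's share = 1 − 0.37 = 0.63.
The 1990s: TFP = 3.6 − 1.924 − 1.764 = -0.088%.
The 2000s: TFP = 5.9 − 4.329 + 0.441 = 2.012%.
Difference = -0.088 − (2.012) = -2.1 pp.

-2.10 percentage points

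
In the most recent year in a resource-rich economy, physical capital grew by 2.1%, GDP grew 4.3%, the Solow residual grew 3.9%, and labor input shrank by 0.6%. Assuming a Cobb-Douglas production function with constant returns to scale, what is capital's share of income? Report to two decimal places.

α = 0.37

gY = gA + α·gK + (1−α)·gL, so gY − gA − gL = α(gK − gL).
4.3 − 3.9 + 0.6 = α × (2.1 − (-0.6)).
1 = 2.7 α, so α = 0.3704.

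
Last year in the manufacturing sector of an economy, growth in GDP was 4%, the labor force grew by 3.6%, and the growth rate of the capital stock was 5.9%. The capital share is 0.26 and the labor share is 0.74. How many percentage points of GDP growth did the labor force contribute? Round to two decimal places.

Labor's share = 1 − 0.26 = 0.74.
Contribution = share × growth = 0.74 × 3.6 = 2.664 pp.

2.66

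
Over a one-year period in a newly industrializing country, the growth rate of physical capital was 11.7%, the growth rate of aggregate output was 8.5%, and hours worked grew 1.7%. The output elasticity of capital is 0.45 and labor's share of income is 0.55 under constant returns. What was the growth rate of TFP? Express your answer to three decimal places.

TFP grew 2.300%.

Labor's share = 1 − 0.45 = 0.55.
Physical capital: 0.45 × 11.7 = 5.265 pp.
Hours worked: 0.55 × 1.7 = 0.935 pp.
TFP growth = 8.5 − 6.2 = 2.3%.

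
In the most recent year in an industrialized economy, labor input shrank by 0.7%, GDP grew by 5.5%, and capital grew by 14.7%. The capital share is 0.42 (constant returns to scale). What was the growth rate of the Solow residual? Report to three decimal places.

Labor's share = 1 − 0.42 = 0.58.
Capital: 0.42 × 14.7 = 6.174 pp.
Labor input: 0.58 × (-0.7) = -0.406 pp.
TFP growth = 5.5 − 5.768 = -0.268%.

-0.268%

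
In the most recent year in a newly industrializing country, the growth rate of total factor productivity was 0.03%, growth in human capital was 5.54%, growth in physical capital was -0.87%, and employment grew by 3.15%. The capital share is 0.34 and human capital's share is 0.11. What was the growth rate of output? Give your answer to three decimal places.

Labor's share = 1 − 0.34 − 0.11 = 0.55.
Physical capital: 0.34 × (-0.87) = -0.2958 pp.
Human capital: 0.11 × 5.54 = 0.6094 pp.
Employment: 0.55 × 3.15 = 1.7325 pp.
Output growth = 0.03 + 2.0461 = 2.0761%.

2.076%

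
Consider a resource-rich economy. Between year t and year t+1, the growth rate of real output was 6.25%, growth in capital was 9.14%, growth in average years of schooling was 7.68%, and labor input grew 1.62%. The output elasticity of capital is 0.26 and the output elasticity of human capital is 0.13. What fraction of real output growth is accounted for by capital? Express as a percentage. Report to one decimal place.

Capital contributed 0.26 × 9.14 = 2.3764 pp.
Share of growth = 2.3764 / 6.25 × 100 = 38.022%.

38.0%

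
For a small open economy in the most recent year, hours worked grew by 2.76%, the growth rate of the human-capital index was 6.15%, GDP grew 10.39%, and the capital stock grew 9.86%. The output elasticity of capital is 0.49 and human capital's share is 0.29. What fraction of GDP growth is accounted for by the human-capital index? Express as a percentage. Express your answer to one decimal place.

The human-capital index accounted for 17.2% of growth.

The human-capital index contributed 0.29 × 6.15 = 1.7835 pp.
Share of growth = 1.7835 / 10.39 × 100 = 17.166%.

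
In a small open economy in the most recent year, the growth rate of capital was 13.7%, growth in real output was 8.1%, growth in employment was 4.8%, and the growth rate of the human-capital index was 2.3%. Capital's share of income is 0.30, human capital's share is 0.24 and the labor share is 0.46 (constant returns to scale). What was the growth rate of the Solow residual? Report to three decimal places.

Labor's share = 1 − 0.3 − 0.24 = 0.46.
Capital: 0.3 × 13.7 = 4.11 pp.
The human-capital index: 0.24 × 2.3 = 0.552 pp.
Employment: 0.46 × 4.8 = 2.208 pp.
TFP growth = 8.1 − 6.87 = 1.23%.

1.230%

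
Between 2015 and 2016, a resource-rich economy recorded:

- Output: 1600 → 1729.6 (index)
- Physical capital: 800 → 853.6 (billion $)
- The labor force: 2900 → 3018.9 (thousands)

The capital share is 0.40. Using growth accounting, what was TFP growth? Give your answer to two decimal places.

Output growth = (1729.6 − 1600) / 1600 = 8.1%.
Physical capital growth = (853.6 − 800) / 800 = 6.7%.
The labor force growth = (3018.9 − 2900) / 2900 = 4.1%.
Labor's share = 1 − 0.4 = 0.6.
Physical capital: 0.4 × 6.7 = 2.68 pp.
The labor force: 0.6 × 4.1 = 2.46 pp.
TFP growth = 8.1 − 5.14 = 2.96%.

2.96%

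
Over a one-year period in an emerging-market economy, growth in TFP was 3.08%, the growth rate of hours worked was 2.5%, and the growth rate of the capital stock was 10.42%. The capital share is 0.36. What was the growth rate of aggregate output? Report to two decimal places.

Labor's share = 1 − 0.36 = 0.64.
The capital stock: 0.36 × 10.42 = 3.7512 pp.
Hours worked: 0.64 × 2.5 = 1.6 pp.
Output growth = 3.08 + 5.3512 = 8.4312%.

8.43%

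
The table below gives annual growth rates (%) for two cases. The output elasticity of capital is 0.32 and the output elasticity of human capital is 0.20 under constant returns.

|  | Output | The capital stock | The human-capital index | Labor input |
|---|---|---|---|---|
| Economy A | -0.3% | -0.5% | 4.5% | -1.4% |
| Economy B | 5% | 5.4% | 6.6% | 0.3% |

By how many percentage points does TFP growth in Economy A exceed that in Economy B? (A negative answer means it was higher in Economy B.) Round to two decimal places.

Labor's share = 1 − 0.32 − 0.2 = 0.48.
Economy A: TFP = -0.3 + 0.16 − 0.9 + 0.672 = -0.368%.
Economy B: TFP = 5 − 1.728 − 1.32 − 0.144 = 1.808%.
Difference = -0.368 − (1.808) = -2.176 pp.

-2.18 percentage points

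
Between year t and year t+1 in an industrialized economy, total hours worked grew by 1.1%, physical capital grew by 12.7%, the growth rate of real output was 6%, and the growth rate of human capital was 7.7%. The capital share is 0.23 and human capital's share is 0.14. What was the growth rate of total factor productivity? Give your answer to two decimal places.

Labor's share = 1 − 0.23 − 0.14 = 0.63.
Physical capital: 0.23 × 12.7 = 2.921 pp.
Human capital: 0.14 × 7.7 = 1.078 pp.
Total hours worked: 0.63 × 1.1 = 0.693 pp.
TFP growth = 6 − 4.692 = 1.308%.

Total factor productivity growth was 1.31%.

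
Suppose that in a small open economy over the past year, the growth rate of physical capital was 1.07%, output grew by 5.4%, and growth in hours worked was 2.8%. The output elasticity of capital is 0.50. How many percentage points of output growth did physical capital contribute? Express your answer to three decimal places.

0.535

Contribution = share × growth = 0.5 × 1.07 = 0.535 pp.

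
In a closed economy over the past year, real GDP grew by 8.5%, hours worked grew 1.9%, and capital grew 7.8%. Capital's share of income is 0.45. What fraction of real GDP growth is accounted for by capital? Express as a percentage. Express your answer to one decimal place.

Capital contributed 0.45 × 7.8 = 3.51 pp.
Share of growth = 3.51 / 8.5 × 100 = 41.294%.

Capital accounted for 41.3% of growth.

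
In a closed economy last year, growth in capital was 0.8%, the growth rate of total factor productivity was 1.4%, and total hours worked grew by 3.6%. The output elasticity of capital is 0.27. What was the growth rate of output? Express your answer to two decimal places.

Output grew 4.24%.

Labor's share = 1 − 0.27 = 0.73.
Capital: 0.27 × 0.8 = 0.216 pp.
Total hours worked: 0.73 × 3.6 = 2.628 pp.
Output growth = 1.4 + 2.844 = 4.244%.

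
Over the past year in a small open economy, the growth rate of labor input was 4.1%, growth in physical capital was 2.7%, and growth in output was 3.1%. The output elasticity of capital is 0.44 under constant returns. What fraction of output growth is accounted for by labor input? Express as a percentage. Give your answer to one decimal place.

Labor's share = 1 − 0.44 = 0.56.
Labor input contributed 0.56 × 4.1 = 2.296 pp.
Share of growth = 2.296 / 3.1 × 100 = 74.065%.

Labor input accounted for 74.1% of growth.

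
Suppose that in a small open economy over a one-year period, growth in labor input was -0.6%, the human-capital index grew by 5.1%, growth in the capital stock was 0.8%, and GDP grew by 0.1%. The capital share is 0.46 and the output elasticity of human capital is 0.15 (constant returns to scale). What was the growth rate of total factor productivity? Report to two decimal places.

Labor's share = 1 − 0.46 − 0.15 = 0.39.
The capital stock: 0.46 × 0.8 = 0.368 pp.
The human-capital index: 0.15 × 5.1 = 0.765 pp.
Labor input: 0.39 × (-0.6) = -0.234 pp.
TFP growth = 0.1 − 0.899 = -0.799%.

-0.80%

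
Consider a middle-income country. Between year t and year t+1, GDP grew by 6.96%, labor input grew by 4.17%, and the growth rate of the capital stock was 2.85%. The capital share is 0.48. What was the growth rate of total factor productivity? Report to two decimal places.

3.42%

Labor's share = 1 − 0.48 = 0.52.
The capital stock: 0.48 × 2.85 = 1.368 pp.
Labor input: 0.52 × 4.17 = 2.1684 pp.
TFP growth = 6.96 − 3.5364 = 3.4236%.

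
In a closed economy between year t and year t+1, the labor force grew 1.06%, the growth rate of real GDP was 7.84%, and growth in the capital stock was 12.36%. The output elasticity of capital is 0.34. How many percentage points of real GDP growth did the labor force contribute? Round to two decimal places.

Labor's share = 1 − 0.34 = 0.66.
Contribution = share × growth = 0.66 × 1.06 = 0.6996 pp.

0.70 pp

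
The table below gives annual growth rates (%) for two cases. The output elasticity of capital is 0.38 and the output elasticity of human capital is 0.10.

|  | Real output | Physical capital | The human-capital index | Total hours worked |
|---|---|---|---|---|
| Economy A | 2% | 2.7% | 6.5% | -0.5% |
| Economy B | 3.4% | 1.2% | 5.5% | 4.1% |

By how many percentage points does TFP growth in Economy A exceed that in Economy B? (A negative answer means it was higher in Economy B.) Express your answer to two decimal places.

0.32 percentage points

Labor's share = 1 − 0.38 − 0.1 = 0.52.
Economy A: TFP = 2 − 1.026 − 0.65 + 0.26 = 0.584%.
Economy B: TFP = 3.4 − 0.456 − 0.55 − 2.132 = 0.262%.
Difference = 0.584 − (0.262) = 0.322 pp.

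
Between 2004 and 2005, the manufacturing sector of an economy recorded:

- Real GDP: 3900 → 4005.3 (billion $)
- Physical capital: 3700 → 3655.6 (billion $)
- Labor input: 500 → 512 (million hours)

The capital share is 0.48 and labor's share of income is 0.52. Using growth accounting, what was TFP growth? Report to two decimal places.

TFP grew 2.03%.

Real GDP growth = (4005.3 − 3900) / 3900 = 2.7%.
Physical capital growth = (3655.6 − 3700) / 3700 = -1.2%.
Labor input growth = (512 − 500) / 500 = 2.4%.
Labor's share = 1 − 0.48 = 0.52.
Physical capital: 0.48 × (-1.2) = -0.576 pp.
Labor input: 0.52 × 2.4 = 1.248 pp.
TFP growth = 2.7 − 0.672 = 2.028%.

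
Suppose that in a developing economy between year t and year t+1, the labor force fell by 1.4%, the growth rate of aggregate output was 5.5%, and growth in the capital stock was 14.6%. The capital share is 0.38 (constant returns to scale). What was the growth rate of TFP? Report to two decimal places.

0.82%

Labor's share = 1 − 0.38 = 0.62.
The capital stock: 0.38 × 14.6 = 5.548 pp.
The labor force: 0.62 × (-1.4) = -0.868 pp.
TFP growth = 5.5 − 4.68 = 0.82%.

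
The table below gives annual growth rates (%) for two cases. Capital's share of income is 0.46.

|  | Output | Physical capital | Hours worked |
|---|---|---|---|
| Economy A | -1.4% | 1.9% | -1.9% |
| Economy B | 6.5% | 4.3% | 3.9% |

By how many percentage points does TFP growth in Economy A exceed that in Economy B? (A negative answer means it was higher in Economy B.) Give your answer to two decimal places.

Labor's share = 1 − 0.46 = 0.54.
Economy A: TFP = -1.4 − 0.874 + 1.026 = -1.248%.
Economy B: TFP = 6.5 − 1.978 − 2.106 = 2.416%.
Difference = -1.248 − (2.416) = -3.664 pp.

-3.66 percentage points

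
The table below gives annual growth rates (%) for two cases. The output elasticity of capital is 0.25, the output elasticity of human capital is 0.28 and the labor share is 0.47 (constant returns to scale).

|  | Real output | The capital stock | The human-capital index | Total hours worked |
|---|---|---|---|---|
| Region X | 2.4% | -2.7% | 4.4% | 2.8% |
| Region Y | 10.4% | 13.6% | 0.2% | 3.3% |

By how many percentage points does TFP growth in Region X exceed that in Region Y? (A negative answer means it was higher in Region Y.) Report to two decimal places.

-4.87 percentage points

Labor's share = 1 − 0.25 − 0.28 = 0.47.
Region X: TFP = 2.4 + 0.675 − 1.232 − 1.316 = 0.527%.
Region Y: TFP = 10.4 − 3.4 − 0.056 − 1.551 = 5.393%.
Difference = 0.527 − (5.393) = -4.866 pp.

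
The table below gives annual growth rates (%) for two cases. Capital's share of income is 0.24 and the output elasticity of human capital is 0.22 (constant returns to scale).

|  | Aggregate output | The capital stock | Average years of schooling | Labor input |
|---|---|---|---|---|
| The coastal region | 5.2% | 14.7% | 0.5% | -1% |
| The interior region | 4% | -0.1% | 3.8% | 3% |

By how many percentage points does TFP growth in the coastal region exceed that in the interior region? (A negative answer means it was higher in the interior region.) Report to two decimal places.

Labor's share = 1 − 0.24 − 0.22 = 0.54.
The coastal region: TFP = 5.2 − 3.528 − 0.11 + 0.54 = 2.102%.
The interior region: TFP = 4 + 0.024 − 0.836 − 1.62 = 1.568%.
Difference = 2.102 − (1.568) = 0.534 pp.

0.53 percentage points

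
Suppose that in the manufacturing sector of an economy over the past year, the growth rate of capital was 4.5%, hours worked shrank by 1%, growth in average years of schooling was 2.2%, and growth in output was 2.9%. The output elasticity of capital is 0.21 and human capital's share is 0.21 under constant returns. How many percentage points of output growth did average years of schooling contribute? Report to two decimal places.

0.46 pp

Contribution = share × growth = 0.21 × 2.2 = 0.462 pp.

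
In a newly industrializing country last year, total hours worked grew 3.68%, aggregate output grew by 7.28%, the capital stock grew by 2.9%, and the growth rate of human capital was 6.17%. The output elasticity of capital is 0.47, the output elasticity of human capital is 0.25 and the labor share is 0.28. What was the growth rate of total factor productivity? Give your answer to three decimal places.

3.344%

Labor's share = 1 − 0.47 − 0.25 = 0.28.
The capital stock: 0.47 × 2.9 = 1.363 pp.
Human capital: 0.25 × 6.17 = 1.5425 pp.
Total hours worked: 0.28 × 3.68 = 1.0304 pp.
TFP growth = 7.28 − 3.9359 = 3.3441%.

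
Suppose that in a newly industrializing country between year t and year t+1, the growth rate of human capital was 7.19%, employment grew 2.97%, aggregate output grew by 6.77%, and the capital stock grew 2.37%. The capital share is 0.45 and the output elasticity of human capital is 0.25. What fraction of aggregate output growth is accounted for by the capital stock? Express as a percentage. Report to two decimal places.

The capital stock accounted for 15.75% of growth.

The capital stock contributed 0.45 × 2.37 = 1.0665 pp.
Share of growth = 1.0665 / 6.77 × 100 = 15.7533%.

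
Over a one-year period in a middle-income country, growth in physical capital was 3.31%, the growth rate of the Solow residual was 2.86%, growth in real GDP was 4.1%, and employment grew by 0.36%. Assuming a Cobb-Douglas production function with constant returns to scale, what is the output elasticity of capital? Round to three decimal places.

gY = gA + α·gK + (1−α)·gL, so gY − gA − gL = α(gK − gL).
4.1 − 2.86 − 0.36 = α × (3.31 − 0.36).
0.88 = 2.95 α, so α = 0.29831.

α = 0.298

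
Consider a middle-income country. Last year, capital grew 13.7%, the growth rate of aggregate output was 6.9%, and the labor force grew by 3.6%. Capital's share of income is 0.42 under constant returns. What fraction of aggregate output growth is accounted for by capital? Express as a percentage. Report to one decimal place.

83.4%

Capital contributed 0.42 × 13.7 = 5.754 pp.
Share of growth = 5.754 / 6.9 × 100 = 83.391%.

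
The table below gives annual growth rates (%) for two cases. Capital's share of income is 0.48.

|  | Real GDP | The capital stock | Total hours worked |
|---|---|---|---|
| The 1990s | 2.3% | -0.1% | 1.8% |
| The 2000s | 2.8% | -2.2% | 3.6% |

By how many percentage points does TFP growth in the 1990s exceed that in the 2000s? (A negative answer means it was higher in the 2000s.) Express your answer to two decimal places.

-0.57 percentage points

Labor's share = 1 − 0.48 = 0.52.
The 1990s: TFP = 2.3 + 0.048 − 0.936 = 1.412%.
The 2000s: TFP = 2.8 + 1.056 − 1.872 = 1.984%.
Difference = 1.412 − (1.984) = -0.572 pp.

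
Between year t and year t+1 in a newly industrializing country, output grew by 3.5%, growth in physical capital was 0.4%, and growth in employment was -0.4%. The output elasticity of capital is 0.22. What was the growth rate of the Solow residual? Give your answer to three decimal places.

The Solow residual grew 3.724%.

Labor's share = 1 − 0.22 = 0.78.
Physical capital: 0.22 × 0.4 = 0.088 pp.
Employment: 0.78 × (-0.4) = -0.312 pp.
TFP growth = 3.5 + 0.224 = 3.724%.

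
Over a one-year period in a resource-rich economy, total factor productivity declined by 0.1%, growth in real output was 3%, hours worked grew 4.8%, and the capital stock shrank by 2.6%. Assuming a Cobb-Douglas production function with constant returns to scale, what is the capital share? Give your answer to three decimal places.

gY = gA + α·gK + (1−α)·gL, so gY − gA − gL = α(gK − gL).
3 + 0.1 − 4.8 = α × (-2.6 − 4.8).
-1.7 = -7.4 α, so α = 0.22973.

α = 0.230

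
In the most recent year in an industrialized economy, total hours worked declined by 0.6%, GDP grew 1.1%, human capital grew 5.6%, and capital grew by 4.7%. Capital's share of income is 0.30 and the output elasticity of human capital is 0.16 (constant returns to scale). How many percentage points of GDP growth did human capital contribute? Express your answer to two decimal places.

Contribution = share × growth = 0.16 × 5.6 = 0.896 pp.

0.90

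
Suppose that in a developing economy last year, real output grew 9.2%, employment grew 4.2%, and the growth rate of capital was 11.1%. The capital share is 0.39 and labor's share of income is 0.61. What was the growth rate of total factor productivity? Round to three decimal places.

Labor's share = 1 − 0.39 = 0.61.
Capital: 0.39 × 11.1 = 4.329 pp.
Employment: 0.61 × 4.2 = 2.562 pp.
TFP growth = 9.2 − 6.891 = 2.309%.

2.309%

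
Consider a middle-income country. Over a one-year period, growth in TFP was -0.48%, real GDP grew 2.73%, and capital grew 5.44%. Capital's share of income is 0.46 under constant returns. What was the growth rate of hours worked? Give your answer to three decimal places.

1.310%

Labor's share = 1 − 0.46 = 0.54.
gY = gA + 0.46×5.44 + 0.54×g.
0.54×g = 2.73 + 0.48 − 2.5024 = 0.7076.
g = 0.7076 / 0.54 = 1.31037%.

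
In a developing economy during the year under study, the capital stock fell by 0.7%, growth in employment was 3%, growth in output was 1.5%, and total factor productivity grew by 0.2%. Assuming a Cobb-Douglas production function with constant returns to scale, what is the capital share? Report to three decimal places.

gY = gA + α·gK + (1−α)·gL, so gY − gA − gL = α(gK − gL).
1.5 − 0.2 − 3 = α × (-0.7 − 3).
-1.7 = -3.7 α, so α = 0.45946.

α = 0.459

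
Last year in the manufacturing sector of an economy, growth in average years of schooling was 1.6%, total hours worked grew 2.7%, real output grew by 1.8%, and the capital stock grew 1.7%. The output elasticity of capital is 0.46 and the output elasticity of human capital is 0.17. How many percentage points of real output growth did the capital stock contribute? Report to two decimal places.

Contribution = share × growth = 0.46 × 1.7 = 0.782 pp.

0.78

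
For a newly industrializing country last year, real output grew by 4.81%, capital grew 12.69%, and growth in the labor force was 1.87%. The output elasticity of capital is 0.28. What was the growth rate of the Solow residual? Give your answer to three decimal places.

-0.090%

Labor's share = 1 − 0.28 = 0.72.
Capital: 0.28 × 12.69 = 3.5532 pp.
The labor force: 0.72 × 1.87 = 1.3464 pp.
TFP growth = 4.81 − 4.8996 = -0.0896%.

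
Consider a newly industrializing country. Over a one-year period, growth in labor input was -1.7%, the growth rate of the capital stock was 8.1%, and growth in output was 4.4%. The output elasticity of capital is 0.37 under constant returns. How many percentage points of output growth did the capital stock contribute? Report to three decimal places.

2.997

Contribution = share × growth = 0.37 × 8.1 = 2.997 pp.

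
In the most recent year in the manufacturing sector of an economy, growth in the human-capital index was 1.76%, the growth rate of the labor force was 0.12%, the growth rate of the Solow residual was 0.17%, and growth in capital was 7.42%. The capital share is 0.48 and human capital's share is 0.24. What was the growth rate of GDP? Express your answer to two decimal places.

Labor's share = 1 − 0.48 − 0.24 = 0.28.
Capital: 0.48 × 7.42 = 3.5616 pp.
The human-capital index: 0.24 × 1.76 = 0.4224 pp.
The labor force: 0.28 × 0.12 = 0.0336 pp.
Output growth = 0.17 + 4.0176 = 4.1876%.

4.19%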